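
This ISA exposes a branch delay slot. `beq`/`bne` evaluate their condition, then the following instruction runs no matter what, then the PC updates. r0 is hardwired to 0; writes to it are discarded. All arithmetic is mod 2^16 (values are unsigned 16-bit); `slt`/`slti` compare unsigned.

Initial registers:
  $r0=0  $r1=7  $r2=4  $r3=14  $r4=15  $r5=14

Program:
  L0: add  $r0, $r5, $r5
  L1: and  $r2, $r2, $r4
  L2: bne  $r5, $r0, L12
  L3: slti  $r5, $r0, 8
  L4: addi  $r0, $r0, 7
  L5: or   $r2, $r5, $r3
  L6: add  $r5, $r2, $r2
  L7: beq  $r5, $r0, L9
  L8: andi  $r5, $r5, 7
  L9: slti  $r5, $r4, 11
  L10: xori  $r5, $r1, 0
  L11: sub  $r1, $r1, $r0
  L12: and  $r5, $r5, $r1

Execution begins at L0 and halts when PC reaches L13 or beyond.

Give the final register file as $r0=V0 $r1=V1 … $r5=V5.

#0 add  $r0, $r5, $r5 ; 0/7/4/14/15/14
#1 and  $r2, $r2, $r4 ; 0/7/4/14/15/14
#2 bne  $r5, $r0, L12 ; 0/7/4/14/15/14 ; →target
#3 slti  $r5, $r0, 8 ; 0/7/4/14/15/1
#12 and  $r5, $r5, $r1 ; 0/7/4/14/15/1

$r0=0 $r1=7 $r2=4 $r3=14 $r4=15 $r5=1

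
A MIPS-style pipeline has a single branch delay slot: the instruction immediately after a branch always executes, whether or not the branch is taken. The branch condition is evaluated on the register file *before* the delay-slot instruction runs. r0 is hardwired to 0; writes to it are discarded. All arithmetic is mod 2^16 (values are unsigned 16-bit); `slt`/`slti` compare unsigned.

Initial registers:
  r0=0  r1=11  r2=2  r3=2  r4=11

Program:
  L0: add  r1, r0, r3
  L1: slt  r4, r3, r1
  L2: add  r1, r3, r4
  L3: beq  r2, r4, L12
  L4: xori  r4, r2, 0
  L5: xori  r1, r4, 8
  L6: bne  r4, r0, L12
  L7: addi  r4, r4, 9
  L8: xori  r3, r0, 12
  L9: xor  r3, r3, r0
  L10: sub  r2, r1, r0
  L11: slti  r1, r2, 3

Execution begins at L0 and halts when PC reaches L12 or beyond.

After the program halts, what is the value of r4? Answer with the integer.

11

[0] add  r1, r0, r3  →  {r0:0, r1:2, r2:2, r3:2, r4:11}
[1] slt  r4, r3, r1  →  {r0:0, r1:2, r2:2, r3:2, r4:0}
[2] add  r1, r3, r4  →  {r0:0, r1:2, r2:2, r3:2, r4:0}
[3] beq  r2, r4, L12  →  {r0:0, r1:2, r2:2, r3:2, r4:0}  ⟨branch fallthrough⟩
[4] xori  r4, r2, 0  →  {r0:0, r1:2, r2:2, r3:2, r4:2}
[5] xori  r1, r4, 8  →  {r0:0, r1:10, r2:2, r3:2, r4:2}
[6] bne  r4, r0, L12  →  {r0:0, r1:10, r2:2, r3:2, r4:2}  ⟨branch taken⟩
[7] addi  r4, r4, 9  →  {r0:0, r1:10, r2:2, r3:2, r4:11}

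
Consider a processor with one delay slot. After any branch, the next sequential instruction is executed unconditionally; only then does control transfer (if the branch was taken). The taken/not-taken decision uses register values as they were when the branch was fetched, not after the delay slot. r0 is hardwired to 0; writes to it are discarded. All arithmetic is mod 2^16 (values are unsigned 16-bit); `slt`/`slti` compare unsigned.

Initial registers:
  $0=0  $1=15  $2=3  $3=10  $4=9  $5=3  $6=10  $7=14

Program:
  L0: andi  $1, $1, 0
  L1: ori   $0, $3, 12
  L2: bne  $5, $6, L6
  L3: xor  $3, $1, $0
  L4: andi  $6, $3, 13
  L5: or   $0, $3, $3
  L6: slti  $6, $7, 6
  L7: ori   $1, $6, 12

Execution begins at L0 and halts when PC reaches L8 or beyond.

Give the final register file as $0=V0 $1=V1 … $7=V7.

[0] andi  $1, $1, 0  →  {$0:0, $1:0, $2:3, $3:10, $4:9, $5:3, $6:10, $7:14}
[1] ori   $0, $3, 12  →  {$0:0, $1:0, $2:3, $3:10, $4:9, $5:3, $6:10, $7:14}
[2] bne  $5, $6, L6  →  {$0:0, $1:0, $2:3, $3:10, $4:9, $5:3, $6:10, $7:14}  ⟨branch taken⟩
[3] xor  $3, $1, $0  →  {$0:0, $1:0, $2:3, $3:0, $4:9, $5:3, $6:10, $7:14}
[6] slti  $6, $7, 6  →  {$0:0, $1:0, $2:3, $3:0, $4:9, $5:3, $6:0, $7:14}
[7] ori   $1, $6, 12  →  {$0:0, $1:12, $2:3, $3:0, $4:9, $5:3, $6:0, $7:14}

$0=0 $1=12 $2=3 $3=0 $4=9 $5=3 $6=0 $7=14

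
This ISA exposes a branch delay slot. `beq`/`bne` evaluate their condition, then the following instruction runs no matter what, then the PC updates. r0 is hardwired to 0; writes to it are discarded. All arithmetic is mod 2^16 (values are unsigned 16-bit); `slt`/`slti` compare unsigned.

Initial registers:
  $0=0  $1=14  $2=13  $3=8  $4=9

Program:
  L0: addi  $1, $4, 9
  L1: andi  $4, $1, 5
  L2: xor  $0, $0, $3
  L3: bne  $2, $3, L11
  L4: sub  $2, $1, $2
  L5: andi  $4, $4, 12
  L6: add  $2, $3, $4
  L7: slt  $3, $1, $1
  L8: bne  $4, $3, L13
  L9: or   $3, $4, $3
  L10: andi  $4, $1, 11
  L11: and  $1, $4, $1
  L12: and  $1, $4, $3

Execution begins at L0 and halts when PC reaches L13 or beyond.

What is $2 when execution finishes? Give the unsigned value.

#0 addi  $1, $4, 9 ; 0/18/13/8/9
#1 andi  $4, $1, 5 ; 0/18/13/8/0
#2 xor  $0, $0, $3 ; 0/18/13/8/0
#3 bne  $2, $3, L11 ; 0/18/13/8/0 ; →target
#4 sub  $2, $1, $2 ; 0/18/5/8/0
#11 and  $1, $4, $1 ; 0/0/5/8/0
#12 and  $1, $4, $3 ; 0/0/5/8/0

5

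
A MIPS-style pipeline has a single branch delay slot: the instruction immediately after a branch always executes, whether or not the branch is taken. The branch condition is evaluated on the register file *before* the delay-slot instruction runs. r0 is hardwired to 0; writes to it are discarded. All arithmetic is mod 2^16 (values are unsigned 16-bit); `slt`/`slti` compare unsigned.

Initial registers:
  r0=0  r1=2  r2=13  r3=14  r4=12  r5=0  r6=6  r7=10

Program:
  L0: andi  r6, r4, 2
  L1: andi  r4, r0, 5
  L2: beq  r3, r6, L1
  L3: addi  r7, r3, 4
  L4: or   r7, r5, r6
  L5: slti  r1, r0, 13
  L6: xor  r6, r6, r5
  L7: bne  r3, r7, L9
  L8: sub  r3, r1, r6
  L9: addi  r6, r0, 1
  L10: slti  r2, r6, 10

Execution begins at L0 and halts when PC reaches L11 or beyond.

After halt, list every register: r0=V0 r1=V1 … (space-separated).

#0 andi  r6, r4, 2 ; 0/2/13/14/12/0/0/10
#1 andi  r4, r0, 5 ; 0/2/13/14/0/0/0/10
#2 beq  r3, r6, L1 ; 0/2/13/14/0/0/0/10 ; →fallthru
#3 addi  r7, r3, 4 ; 0/2/13/14/0/0/0/18
#4 or   r7, r5, r6 ; 0/2/13/14/0/0/0/0
#5 slti  r1, r0, 13 ; 0/1/13/14/0/0/0/0
#6 xor  r6, r6, r5 ; 0/1/13/14/0/0/0/0
#7 bne  r3, r7, L9 ; 0/1/13/14/0/0/0/0 ; →target
#8 sub  r3, r1, r6 ; 0/1/13/1/0/0/0/0
#9 addi  r6, r0, 1 ; 0/1/13/1/0/0/1/0
#10 slti  r2, r6, 10 ; 0/1/1/1/0/0/1/0

r0=0 r1=1 r2=1 r3=1 r4=0 r5=0 r6=1 r7=0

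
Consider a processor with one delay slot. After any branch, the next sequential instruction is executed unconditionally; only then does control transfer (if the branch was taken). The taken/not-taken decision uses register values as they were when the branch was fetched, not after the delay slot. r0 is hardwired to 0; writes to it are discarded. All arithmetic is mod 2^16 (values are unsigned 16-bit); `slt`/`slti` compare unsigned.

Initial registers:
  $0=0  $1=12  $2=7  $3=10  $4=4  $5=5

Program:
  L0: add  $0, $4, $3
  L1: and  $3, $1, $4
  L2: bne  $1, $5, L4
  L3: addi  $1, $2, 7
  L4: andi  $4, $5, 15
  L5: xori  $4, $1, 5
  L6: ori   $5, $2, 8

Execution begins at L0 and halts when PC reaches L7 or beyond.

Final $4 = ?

[0] add  $0, $4, $3  →  {$0:0, $1:12, $2:7, $3:10, $4:4, $5:5}
[1] and  $3, $1, $4  →  {$0:0, $1:12, $2:7, $3:4, $4:4, $5:5}
[2] bne  $1, $5, L4  →  {$0:0, $1:12, $2:7, $3:4, $4:4, $5:5}  ⟨branch taken⟩
[3] addi  $1, $2, 7  →  {$0:0, $1:14, $2:7, $3:4, $4:4, $5:5}
[4] andi  $4, $5, 15  →  {$0:0, $1:14, $2:7, $3:4, $4:5, $5:5}
[5] xori  $4, $1, 5  →  {$0:0, $1:14, $2:7, $3:4, $4:11, $5:5}
[6] ori   $5, $2, 8  →  {$0:0, $1:14, $2:7, $3:4, $4:11, $5:15}

11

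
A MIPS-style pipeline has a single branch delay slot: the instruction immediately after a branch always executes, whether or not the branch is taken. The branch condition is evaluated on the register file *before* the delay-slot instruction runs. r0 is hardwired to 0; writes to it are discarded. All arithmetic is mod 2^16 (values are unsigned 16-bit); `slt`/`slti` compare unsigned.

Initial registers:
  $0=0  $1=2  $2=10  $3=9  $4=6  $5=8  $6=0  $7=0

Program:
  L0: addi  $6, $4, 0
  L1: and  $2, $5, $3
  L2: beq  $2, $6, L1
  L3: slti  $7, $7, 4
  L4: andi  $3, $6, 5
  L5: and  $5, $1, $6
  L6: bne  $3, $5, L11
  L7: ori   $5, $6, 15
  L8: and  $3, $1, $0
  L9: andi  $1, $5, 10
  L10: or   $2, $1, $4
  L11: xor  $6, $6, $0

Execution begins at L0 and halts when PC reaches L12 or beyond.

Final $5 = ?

[0] addi  $6, $4, 0  →  {$0:0, $1:2, $2:10, $3:9, $4:6, $5:8, $6:6, $7:0}
[1] and  $2, $5, $3  →  {$0:0, $1:2, $2:8, $3:9, $4:6, $5:8, $6:6, $7:0}
[2] beq  $2, $6, L1  →  {$0:0, $1:2, $2:8, $3:9, $4:6, $5:8, $6:6, $7:0}  ⟨branch fallthrough⟩
[3] slti  $7, $7, 4  →  {$0:0, $1:2, $2:8, $3:9, $4:6, $5:8, $6:6, $7:1}
[4] andi  $3, $6, 5  →  {$0:0, $1:2, $2:8, $3:4, $4:6, $5:8, $6:6, $7:1}
[5] and  $5, $1, $6  →  {$0:0, $1:2, $2:8, $3:4, $4:6, $5:2, $6:6, $7:1}
[6] bne  $3, $5, L11  →  {$0:0, $1:2, $2:8, $3:4, $4:6, $5:2, $6:6, $7:1}  ⟨branch taken⟩
[7] ori   $5, $6, 15  →  {$0:0, $1:2, $2:8, $3:4, $4:6, $5:15, $6:6, $7:1}
[11] xor  $6, $6, $0  →  {$0:0, $1:2, $2:8, $3:4, $4:6, $5:15, $6:6, $7:1}

15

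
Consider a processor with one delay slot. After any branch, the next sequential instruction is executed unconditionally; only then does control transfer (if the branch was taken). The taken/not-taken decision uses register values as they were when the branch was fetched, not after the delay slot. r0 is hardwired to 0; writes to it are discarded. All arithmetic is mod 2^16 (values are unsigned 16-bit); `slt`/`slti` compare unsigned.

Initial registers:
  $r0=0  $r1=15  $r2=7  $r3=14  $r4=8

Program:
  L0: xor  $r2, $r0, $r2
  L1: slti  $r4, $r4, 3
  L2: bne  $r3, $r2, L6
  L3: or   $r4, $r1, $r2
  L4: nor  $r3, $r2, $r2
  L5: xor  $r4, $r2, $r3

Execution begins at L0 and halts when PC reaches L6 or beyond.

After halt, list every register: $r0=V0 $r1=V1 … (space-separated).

[0] xor  $r2, $r0, $r2  →  {$r0:0, $r1:15, $r2:7, $r3:14, $r4:8}
[1] slti  $r4, $r4, 3  →  {$r0:0, $r1:15, $r2:7, $r3:14, $r4:0}
[2] bne  $r3, $r2, L6  →  {$r0:0, $r1:15, $r2:7, $r3:14, $r4:0}  ⟨branch taken⟩
[3] or   $r4, $r1, $r2  →  {$r0:0, $r1:15, $r2:7, $r3:14, $r4:15}

$r0=0 $r1=15 $r2=7 $r3=14 $r4=15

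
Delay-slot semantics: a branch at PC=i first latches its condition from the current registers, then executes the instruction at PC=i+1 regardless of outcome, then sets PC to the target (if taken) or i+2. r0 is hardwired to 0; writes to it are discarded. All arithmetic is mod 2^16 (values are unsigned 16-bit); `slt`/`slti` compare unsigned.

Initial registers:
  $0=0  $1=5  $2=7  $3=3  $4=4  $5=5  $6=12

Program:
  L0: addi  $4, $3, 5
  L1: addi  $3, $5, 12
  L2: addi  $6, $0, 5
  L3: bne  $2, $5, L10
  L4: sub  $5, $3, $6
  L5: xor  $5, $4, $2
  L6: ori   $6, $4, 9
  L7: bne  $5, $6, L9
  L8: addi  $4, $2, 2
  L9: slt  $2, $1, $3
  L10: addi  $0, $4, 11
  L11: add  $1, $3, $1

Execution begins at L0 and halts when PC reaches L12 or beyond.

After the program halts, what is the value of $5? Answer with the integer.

#0 addi  $4, $3, 5 ; 0/5/7/3/8/5/12
#1 addi  $3, $5, 12 ; 0/5/7/17/8/5/12
#2 addi  $6, $0, 5 ; 0/5/7/17/8/5/5
#3 bne  $2, $5, L10 ; 0/5/7/17/8/5/5 ; →target
#4 sub  $5, $3, $6 ; 0/5/7/17/8/12/5
#10 addi  $0, $4, 11 ; 0/5/7/17/8/12/5
#11 add  $1, $3, $1 ; 0/22/7/17/8/12/5

12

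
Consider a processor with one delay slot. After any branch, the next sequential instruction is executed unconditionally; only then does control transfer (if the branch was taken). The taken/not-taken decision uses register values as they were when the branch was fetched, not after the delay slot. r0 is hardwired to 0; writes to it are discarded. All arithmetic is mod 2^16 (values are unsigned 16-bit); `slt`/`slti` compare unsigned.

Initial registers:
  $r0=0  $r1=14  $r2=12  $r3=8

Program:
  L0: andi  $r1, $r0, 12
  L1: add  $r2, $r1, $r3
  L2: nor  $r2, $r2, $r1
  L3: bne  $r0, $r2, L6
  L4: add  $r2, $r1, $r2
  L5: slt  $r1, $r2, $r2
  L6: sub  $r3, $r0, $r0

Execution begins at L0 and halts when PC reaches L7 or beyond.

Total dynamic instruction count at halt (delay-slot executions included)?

  step pc=0: andi  $r1, $r0, 12  regs=(0,0,12,8)
  step pc=1: add  $r2, $r1, $r3  regs=(0,0,8,8)
  step pc=2: nor  $r2, $r2, $r1  regs=(0,0,65527,8)
  step pc=3: bne  $r0, $r2, L6  cond=T  regs=(0,0,65527,8)
  step pc=4: add  $r2, $r1, $r2  regs=(0,0,65527,8)
  step pc=6: sub  $r3, $r0, $r0  regs=(0,0,65527,0)

6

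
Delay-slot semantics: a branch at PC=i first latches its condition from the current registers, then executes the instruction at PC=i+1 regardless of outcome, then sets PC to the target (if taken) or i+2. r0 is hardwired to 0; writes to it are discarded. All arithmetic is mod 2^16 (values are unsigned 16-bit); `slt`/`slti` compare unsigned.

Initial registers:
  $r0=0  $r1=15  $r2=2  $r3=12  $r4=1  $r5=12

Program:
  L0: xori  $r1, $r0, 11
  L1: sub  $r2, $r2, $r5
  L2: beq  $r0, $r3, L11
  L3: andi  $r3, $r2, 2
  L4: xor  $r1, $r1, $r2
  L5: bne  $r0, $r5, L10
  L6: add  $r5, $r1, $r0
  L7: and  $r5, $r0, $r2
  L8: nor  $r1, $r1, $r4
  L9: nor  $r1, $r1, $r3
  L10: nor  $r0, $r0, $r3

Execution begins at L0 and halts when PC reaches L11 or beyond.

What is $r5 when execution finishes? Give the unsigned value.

[0] xori  $r1, $r0, 11  →  {$r0:0, $r1:11, $r2:2, $r3:12, $r4:1, $r5:12}
[1] sub  $r2, $r2, $r5  →  {$r0:0, $r1:11, $r2:65526, $r3:12, $r4:1, $r5:12}
[2] beq  $r0, $r3, L11  →  {$r0:0, $r1:11, $r2:65526, $r3:12, $r4:1, $r5:12}  ⟨branch fallthrough⟩
[3] andi  $r3, $r2, 2  →  {$r0:0, $r1:11, $r2:65526, $r3:2, $r4:1, $r5:12}
[4] xor  $r1, $r1, $r2  →  {$r0:0, $r1:65533, $r2:65526, $r3:2, $r4:1, $r5:12}
[5] bne  $r0, $r5, L10  →  {$r0:0, $r1:65533, $r2:65526, $r3:2, $r4:1, $r5:12}  ⟨branch taken⟩
[6] add  $r5, $r1, $r0  →  {$r0:0, $r1:65533, $r2:65526, $r3:2, $r4:1, $r5:65533}
[10] nor  $r0, $r0, $r3  →  {$r0:0, $r1:65533, $r2:65526, $r3:2, $r4:1, $r5:65533}

65533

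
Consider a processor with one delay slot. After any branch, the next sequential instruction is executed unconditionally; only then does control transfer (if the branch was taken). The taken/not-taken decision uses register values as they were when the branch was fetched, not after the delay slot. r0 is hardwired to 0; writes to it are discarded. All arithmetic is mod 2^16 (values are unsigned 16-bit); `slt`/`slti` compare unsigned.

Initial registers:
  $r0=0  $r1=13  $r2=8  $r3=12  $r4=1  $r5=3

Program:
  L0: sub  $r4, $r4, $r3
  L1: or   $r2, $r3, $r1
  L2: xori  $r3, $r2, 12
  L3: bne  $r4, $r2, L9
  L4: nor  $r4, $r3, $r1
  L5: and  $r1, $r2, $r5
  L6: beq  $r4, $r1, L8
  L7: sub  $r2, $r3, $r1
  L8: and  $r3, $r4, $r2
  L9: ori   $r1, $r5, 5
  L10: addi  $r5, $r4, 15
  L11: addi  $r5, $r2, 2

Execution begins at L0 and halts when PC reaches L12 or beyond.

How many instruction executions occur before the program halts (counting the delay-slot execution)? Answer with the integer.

8

  step pc=0: sub  $r4, $r4, $r3  regs=(0,13,8,12,65525,3)
  step pc=1: or   $r2, $r3, $r1  regs=(0,13,13,12,65525,3)
  step pc=2: xori  $r3, $r2, 12  regs=(0,13,13,1,65525,3)
  step pc=3: bne  $r4, $r2, L9  cond=T  regs=(0,13,13,1,65525,3)
  step pc=4: nor  $r4, $r3, $r1  regs=(0,13,13,1,65522,3)
  step pc=9: ori   $r1, $r5, 5  regs=(0,7,13,1,65522,3)
  step pc=10: addi  $r5, $r4, 15  regs=(0,7,13,1,65522,1)
  step pc=11: addi  $r5, $r2, 2  regs=(0,7,13,1,65522,15)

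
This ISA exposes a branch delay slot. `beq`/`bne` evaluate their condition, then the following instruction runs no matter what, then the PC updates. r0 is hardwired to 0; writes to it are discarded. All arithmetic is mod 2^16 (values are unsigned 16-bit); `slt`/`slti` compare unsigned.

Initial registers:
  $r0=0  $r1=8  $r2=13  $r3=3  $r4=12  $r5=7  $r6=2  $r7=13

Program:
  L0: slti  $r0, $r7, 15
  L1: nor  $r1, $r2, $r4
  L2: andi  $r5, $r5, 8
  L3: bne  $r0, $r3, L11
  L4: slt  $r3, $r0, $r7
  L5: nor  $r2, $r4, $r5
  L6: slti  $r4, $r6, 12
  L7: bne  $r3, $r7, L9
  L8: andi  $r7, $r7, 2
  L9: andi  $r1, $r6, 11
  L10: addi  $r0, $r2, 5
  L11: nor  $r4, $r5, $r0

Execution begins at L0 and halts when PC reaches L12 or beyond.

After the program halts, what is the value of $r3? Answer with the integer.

1

[0] slti  $r0, $r7, 15  →  {$r0:0, $r1:8, $r2:13, $r3:3, $r4:12, $r5:7, $r6:2, $r7:13}
[1] nor  $r1, $r2, $r4  →  {$r0:0, $r1:65522, $r2:13, $r3:3, $r4:12, $r5:7, $r6:2, $r7:13}
[2] andi  $r5, $r5, 8  →  {$r0:0, $r1:65522, $r2:13, $r3:3, $r4:12, $r5:0, $r6:2, $r7:13}
[3] bne  $r0, $r3, L11  →  {$r0:0, $r1:65522, $r2:13, $r3:3, $r4:12, $r5:0, $r6:2, $r7:13}  ⟨branch taken⟩
[4] slt  $r3, $r0, $r7  →  {$r0:0, $r1:65522, $r2:13, $r3:1, $r4:12, $r5:0, $r6:2, $r7:13}
[11] nor  $r4, $r5, $r0  →  {$r0:0, $r1:65522, $r2:13, $r3:1, $r4:65535, $r5:0, $r6:2, $r7:13}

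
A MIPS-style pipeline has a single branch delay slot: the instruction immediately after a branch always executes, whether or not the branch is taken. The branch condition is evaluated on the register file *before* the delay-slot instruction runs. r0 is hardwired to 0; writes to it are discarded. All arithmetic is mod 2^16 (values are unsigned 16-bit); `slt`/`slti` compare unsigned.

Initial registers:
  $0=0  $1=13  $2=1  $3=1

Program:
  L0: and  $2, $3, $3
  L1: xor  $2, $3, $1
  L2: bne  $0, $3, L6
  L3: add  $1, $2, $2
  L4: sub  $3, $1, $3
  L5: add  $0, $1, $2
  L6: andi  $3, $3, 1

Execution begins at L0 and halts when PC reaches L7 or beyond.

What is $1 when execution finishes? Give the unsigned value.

24

#0 and  $2, $3, $3 ; 0/13/1/1
#1 xor  $2, $3, $1 ; 0/13/12/1
#2 bne  $0, $3, L6 ; 0/13/12/1 ; →target
#3 add  $1, $2, $2 ; 0/24/12/1
#6 andi  $3, $3, 1 ; 0/24/12/1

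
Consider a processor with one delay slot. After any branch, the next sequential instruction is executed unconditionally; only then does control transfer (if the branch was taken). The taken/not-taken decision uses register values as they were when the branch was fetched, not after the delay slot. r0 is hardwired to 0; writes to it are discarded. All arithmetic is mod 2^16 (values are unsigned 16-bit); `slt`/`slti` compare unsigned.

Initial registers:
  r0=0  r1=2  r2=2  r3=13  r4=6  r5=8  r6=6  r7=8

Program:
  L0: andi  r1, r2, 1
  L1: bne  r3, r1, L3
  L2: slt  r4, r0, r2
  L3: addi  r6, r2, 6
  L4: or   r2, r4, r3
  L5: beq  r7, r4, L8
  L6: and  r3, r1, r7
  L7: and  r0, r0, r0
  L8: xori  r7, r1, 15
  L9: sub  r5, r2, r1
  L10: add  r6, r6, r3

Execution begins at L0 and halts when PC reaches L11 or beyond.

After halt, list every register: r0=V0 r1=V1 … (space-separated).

r0=0 r1=0 r2=13 r3=0 r4=1 r5=13 r6=8 r7=15

PC=0  andi  r1, r2, 1        | r0=0 r1=0 r2=2 r3=13 r4=6 r5=8 r6=6 r7=8
PC=1  bne  r3, r1, L3        | r0=0 r1=0 r2=2 r3=13 r4=6 r5=8 r6=6 r7=8  [TAKEN]
PC=2  slt  r4, r0, r2        | r0=0 r1=0 r2=2 r3=13 r4=1 r5=8 r6=6 r7=8
PC=3  addi  r6, r2, 6        | r0=0 r1=0 r2=2 r3=13 r4=1 r5=8 r6=8 r7=8
PC=4  or   r2, r4, r3        | r0=0 r1=0 r2=13 r3=13 r4=1 r5=8 r6=8 r7=8
PC=5  beq  r7, r4, L8        | r0=0 r1=0 r2=13 r3=13 r4=1 r5=8 r6=8 r7=8  [not taken]
PC=6  and  r3, r1, r7        | r0=0 r1=0 r2=13 r3=0 r4=1 r5=8 r6=8 r7=8
PC=7  and  r0, r0, r0        | r0=0 r1=0 r2=13 r3=0 r4=1 r5=8 r6=8 r7=8
PC=8  xori  r7, r1, 15       | r0=0 r1=0 r2=13 r3=0 r4=1 r5=8 r6=8 r7=15
PC=9  sub  r5, r2, r1        | r0=0 r1=0 r2=13 r3=0 r4=1 r5=13 r6=8 r7=15
PC=10 add  r6, r6, r3        | r0=0 r1=0 r2=13 r3=0 r4=1 r5=13 r6=8 r7=15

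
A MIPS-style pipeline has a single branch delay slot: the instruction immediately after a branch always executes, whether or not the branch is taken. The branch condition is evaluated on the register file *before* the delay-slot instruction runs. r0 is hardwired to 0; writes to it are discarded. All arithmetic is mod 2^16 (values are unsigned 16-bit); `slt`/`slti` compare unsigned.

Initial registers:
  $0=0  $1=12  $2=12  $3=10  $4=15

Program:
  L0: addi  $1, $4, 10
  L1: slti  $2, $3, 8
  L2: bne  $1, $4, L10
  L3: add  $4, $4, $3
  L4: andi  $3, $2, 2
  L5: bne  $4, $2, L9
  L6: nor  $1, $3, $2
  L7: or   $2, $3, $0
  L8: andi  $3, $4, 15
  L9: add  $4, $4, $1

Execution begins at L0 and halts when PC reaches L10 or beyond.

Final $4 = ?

25

PC=0  addi  $1, $4, 10       | $0=0 $1=25 $2=12 $3=10 $4=15
PC=1  slti  $2, $3, 8        | $0=0 $1=25 $2=0 $3=10 $4=15
PC=2  bne  $1, $4, L10       | $0=0 $1=25 $2=0 $3=10 $4=15  [TAKEN]
PC=3  add  $4, $4, $3        | $0=0 $1=25 $2=0 $3=10 $4=25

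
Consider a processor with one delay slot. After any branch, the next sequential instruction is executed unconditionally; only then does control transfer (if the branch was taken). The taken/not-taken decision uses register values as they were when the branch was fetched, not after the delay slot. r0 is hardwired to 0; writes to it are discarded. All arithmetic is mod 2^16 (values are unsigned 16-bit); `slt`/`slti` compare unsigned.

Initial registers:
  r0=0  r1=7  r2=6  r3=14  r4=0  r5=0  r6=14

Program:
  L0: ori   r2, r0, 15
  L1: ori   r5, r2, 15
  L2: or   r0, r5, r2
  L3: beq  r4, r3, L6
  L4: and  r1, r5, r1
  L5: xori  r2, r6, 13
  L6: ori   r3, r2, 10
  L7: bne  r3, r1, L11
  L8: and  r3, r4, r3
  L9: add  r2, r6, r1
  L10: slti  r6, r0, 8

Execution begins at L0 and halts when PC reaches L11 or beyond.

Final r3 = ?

[0] ori   r2, r0, 15  →  {r0:0, r1:7, r2:15, r3:14, r4:0, r5:0, r6:14}
[1] ori   r5, r2, 15  →  {r0:0, r1:7, r2:15, r3:14, r4:0, r5:15, r6:14}
[2] or   r0, r5, r2  →  {r0:0, r1:7, r2:15, r3:14, r4:0, r5:15, r6:14}
[3] beq  r4, r3, L6  →  {r0:0, r1:7, r2:15, r3:14, r4:0, r5:15, r6:14}  ⟨branch fallthrough⟩
[4] and  r1, r5, r1  →  {r0:0, r1:7, r2:15, r3:14, r4:0, r5:15, r6:14}
[5] xori  r2, r6, 13  →  {r0:0, r1:7, r2:3, r3:14, r4:0, r5:15, r6:14}
[6] ori   r3, r2, 10  →  {r0:0, r1:7, r2:3, r3:11, r4:0, r5:15, r6:14}
[7] bne  r3, r1, L11  →  {r0:0, r1:7, r2:3, r3:11, r4:0, r5:15, r6:14}  ⟨branch taken⟩
[8] and  r3, r4, r3  →  {r0:0, r1:7, r2:3, r3:0, r4:0, r5:15, r6:14}

0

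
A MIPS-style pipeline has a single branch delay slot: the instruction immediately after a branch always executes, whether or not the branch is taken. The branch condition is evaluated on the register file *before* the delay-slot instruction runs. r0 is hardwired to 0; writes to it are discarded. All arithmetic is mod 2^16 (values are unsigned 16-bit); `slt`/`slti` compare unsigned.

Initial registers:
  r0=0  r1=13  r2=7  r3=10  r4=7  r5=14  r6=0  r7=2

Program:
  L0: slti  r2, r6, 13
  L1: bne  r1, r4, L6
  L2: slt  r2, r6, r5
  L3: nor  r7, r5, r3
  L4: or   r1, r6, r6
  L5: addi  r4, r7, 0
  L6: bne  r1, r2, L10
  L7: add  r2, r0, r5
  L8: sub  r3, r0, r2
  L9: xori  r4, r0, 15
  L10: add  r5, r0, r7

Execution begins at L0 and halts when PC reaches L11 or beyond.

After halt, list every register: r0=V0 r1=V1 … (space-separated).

  step pc=0: slti  r2, r6, 13  regs=(0,13,1,10,7,14,0,2)
  step pc=1: bne  r1, r4, L6  cond=T  regs=(0,13,1,10,7,14,0,2)
  step pc=2: slt  r2, r6, r5  regs=(0,13,1,10,7,14,0,2)
  step pc=6: bne  r1, r2, L10  cond=T  regs=(0,13,1,10,7,14,0,2)
  step pc=7: add  r2, r0, r5  regs=(0,13,14,10,7,14,0,2)
  step pc=10: add  r5, r0, r7  regs=(0,13,14,10,7,2,0,2)

r0=0 r1=13 r2=14 r3=10 r4=7 r5=2 r6=0 r7=2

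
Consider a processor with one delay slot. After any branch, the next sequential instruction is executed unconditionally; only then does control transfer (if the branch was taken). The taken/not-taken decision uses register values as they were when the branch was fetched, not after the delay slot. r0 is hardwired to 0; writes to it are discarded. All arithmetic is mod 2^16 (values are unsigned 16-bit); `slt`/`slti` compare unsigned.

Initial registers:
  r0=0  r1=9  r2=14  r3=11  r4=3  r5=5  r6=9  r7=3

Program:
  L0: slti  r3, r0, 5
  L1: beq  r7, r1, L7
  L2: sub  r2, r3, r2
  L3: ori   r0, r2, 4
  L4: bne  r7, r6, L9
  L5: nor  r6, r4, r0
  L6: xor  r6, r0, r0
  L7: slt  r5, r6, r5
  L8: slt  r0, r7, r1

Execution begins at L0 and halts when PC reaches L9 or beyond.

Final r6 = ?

65532

PC=0  slti  r3, r0, 5        | r0=0 r1=9 r2=14 r3=1 r4=3 r5=5 r6=9 r7=3
PC=1  beq  r7, r1, L7        | r0=0 r1=9 r2=14 r3=1 r4=3 r5=5 r6=9 r7=3  [not taken]
PC=2  sub  r2, r3, r2        | r0=0 r1=9 r2=65523 r3=1 r4=3 r5=5 r6=9 r7=3
PC=3  ori   r0, r2, 4        | r0=0 r1=9 r2=65523 r3=1 r4=3 r5=5 r6=9 r7=3
PC=4  bne  r7, r6, L9        | r0=0 r1=9 r2=65523 r3=1 r4=3 r5=5 r6=9 r7=3  [TAKEN]
PC=5  nor  r6, r4, r0        | r0=0 r1=9 r2=65523 r3=1 r4=3 r5=5 r6=65532 r7=3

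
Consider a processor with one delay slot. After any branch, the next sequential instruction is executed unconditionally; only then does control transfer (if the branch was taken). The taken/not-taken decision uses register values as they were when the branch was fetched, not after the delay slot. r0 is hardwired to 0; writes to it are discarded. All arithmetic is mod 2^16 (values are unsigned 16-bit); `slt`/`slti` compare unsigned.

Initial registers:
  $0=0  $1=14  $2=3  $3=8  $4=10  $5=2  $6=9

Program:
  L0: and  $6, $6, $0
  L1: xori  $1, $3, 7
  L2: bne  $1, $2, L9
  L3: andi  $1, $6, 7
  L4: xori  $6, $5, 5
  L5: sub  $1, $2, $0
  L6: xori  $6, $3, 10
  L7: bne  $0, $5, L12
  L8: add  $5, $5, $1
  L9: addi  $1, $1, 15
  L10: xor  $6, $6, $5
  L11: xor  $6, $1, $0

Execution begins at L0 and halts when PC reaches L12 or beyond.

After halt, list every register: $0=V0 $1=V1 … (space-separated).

$0=0 $1=15 $2=3 $3=8 $4=10 $5=2 $6=15

#0 and  $6, $6, $0 ; 0/14/3/8/10/2/0
#1 xori  $1, $3, 7 ; 0/15/3/8/10/2/0
#2 bne  $1, $2, L9 ; 0/15/3/8/10/2/0 ; →target
#3 andi  $1, $6, 7 ; 0/0/3/8/10/2/0
#9 addi  $1, $1, 15 ; 0/15/3/8/10/2/0
#10 xor  $6, $6, $5 ; 0/15/3/8/10/2/2
#11 xor  $6, $1, $0 ; 0/15/3/8/10/2/15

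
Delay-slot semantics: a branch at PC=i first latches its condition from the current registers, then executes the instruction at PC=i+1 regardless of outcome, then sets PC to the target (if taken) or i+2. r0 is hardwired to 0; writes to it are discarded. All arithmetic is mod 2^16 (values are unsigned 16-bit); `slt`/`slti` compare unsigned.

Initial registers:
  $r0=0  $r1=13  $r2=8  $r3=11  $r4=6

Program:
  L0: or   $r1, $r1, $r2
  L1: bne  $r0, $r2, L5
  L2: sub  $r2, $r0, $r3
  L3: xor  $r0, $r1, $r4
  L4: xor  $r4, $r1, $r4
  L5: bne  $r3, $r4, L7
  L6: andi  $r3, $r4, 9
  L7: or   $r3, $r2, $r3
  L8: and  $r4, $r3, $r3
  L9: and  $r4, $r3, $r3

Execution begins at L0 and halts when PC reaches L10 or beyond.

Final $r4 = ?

65525

  step pc=0: or   $r1, $r1, $r2  regs=(0,13,8,11,6)
  step pc=1: bne  $r0, $r2, L5  cond=T  regs=(0,13,8,11,6)
  step pc=2: sub  $r2, $r0, $r3  regs=(0,13,65525,11,6)
  step pc=5: bne  $r3, $r4, L7  cond=T  regs=(0,13,65525,11,6)
  step pc=6: andi  $r3, $r4, 9  regs=(0,13,65525,0,6)
  step pc=7: or   $r3, $r2, $r3  regs=(0,13,65525,65525,6)
  step pc=8: and  $r4, $r3, $r3  regs=(0,13,65525,65525,65525)
  step pc=9: and  $r4, $r3, $r3  regs=(0,13,65525,65525,65525)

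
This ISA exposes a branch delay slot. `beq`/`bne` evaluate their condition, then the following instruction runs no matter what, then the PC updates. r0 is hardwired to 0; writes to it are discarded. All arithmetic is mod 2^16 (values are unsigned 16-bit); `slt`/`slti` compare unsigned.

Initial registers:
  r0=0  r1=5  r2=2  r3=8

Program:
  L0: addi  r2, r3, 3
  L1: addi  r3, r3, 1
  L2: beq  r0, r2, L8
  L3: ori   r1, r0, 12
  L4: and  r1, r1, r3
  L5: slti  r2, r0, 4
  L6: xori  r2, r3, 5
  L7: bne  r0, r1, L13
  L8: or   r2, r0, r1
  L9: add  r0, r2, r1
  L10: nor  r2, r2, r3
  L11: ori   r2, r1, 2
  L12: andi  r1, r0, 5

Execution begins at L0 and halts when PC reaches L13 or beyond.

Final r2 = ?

8

  step pc=0: addi  r2, r3, 3  regs=(0,5,11,8)
  step pc=1: addi  r3, r3, 1  regs=(0,5,11,9)
  step pc=2: beq  r0, r2, L8  cond=F  regs=(0,5,11,9)
  step pc=3: ori   r1, r0, 12  regs=(0,12,11,9)
  step pc=4: and  r1, r1, r3  regs=(0,8,11,9)
  step pc=5: slti  r2, r0, 4  regs=(0,8,1,9)
  step pc=6: xori  r2, r3, 5  regs=(0,8,12,9)
  step pc=7: bne  r0, r1, L13  cond=T  regs=(0,8,12,9)
  step pc=8: or   r2, r0, r1  regs=(0,8,8,9)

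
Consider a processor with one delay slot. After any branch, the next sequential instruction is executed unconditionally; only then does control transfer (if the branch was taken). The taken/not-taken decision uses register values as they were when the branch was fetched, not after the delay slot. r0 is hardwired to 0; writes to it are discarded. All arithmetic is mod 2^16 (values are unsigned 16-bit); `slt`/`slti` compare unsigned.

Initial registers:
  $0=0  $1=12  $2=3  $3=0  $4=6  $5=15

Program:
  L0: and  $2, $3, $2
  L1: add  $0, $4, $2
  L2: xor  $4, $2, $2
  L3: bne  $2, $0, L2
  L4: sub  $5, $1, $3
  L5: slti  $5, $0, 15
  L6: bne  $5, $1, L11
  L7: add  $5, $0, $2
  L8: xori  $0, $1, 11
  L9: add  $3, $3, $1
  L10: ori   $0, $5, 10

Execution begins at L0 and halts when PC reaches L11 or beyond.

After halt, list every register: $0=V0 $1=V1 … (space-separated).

$0=0 $1=12 $2=0 $3=0 $4=0 $5=0

[0] and  $2, $3, $2  →  {$0:0, $1:12, $2:0, $3:0, $4:6, $5:15}
[1] add  $0, $4, $2  →  {$0:0, $1:12, $2:0, $3:0, $4:6, $5:15}
[2] xor  $4, $2, $2  →  {$0:0, $1:12, $2:0, $3:0, $4:0, $5:15}
[3] bne  $2, $0, L2  →  {$0:0, $1:12, $2:0, $3:0, $4:0, $5:15}  ⟨branch fallthrough⟩
[4] sub  $5, $1, $3  →  {$0:0, $1:12, $2:0, $3:0, $4:0, $5:12}
[5] slti  $5, $0, 15  →  {$0:0, $1:12, $2:0, $3:0, $4:0, $5:1}
[6] bne  $5, $1, L11  →  {$0:0, $1:12, $2:0, $3:0, $4:0, $5:1}  ⟨branch taken⟩
[7] add  $5, $0, $2  →  {$0:0, $1:12, $2:0, $3:0, $4:0, $5:0}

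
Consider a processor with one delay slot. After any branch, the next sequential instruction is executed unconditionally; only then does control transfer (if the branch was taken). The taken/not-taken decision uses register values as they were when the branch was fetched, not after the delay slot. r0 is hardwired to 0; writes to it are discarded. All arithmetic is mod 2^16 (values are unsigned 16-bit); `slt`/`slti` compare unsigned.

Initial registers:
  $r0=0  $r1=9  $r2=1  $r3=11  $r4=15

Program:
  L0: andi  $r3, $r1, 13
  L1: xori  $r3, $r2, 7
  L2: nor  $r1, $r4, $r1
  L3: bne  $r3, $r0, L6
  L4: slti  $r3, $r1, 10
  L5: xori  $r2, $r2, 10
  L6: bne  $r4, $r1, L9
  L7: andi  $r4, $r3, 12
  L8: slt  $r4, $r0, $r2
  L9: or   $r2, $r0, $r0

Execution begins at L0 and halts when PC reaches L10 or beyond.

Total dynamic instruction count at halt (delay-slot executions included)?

  step pc=0: andi  $r3, $r1, 13  regs=(0,9,1,9,15)
  step pc=1: xori  $r3, $r2, 7  regs=(0,9,1,6,15)
  step pc=2: nor  $r1, $r4, $r1  regs=(0,65520,1,6,15)
  step pc=3: bne  $r3, $r0, L6  cond=T  regs=(0,65520,1,6,15)
  step pc=4: slti  $r3, $r1, 10  regs=(0,65520,1,0,15)
  step pc=6: bne  $r4, $r1, L9  cond=T  regs=(0,65520,1,0,15)
  step pc=7: andi  $r4, $r3, 12  regs=(0,65520,1,0,0)
  step pc=9: or   $r2, $r0, $r0  regs=(0,65520,0,0,0)

8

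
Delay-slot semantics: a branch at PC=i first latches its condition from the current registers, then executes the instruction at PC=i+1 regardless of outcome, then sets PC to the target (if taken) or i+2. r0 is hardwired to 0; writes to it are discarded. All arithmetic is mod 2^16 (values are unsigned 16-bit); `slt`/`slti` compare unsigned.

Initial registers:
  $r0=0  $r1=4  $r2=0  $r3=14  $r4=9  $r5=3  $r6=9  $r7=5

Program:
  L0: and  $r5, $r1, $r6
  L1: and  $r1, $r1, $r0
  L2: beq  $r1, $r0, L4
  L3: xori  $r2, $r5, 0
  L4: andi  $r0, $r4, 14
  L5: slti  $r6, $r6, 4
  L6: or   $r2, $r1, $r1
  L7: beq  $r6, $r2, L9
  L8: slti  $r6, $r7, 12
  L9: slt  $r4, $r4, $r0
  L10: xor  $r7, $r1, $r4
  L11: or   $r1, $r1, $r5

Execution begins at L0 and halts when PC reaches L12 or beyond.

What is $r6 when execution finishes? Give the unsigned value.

1

  step pc=0: and  $r5, $r1, $r6  regs=(0,4,0,14,9,0,9,5)
  step pc=1: and  $r1, $r1, $r0  regs=(0,0,0,14,9,0,9,5)
  step pc=2: beq  $r1, $r0, L4  cond=T  regs=(0,0,0,14,9,0,9,5)
  step pc=3: xori  $r2, $r5, 0  regs=(0,0,0,14,9,0,9,5)
  step pc=4: andi  $r0, $r4, 14  regs=(0,0,0,14,9,0,9,5)
  step pc=5: slti  $r6, $r6, 4  regs=(0,0,0,14,9,0,0,5)
  step pc=6: or   $r2, $r1, $r1  regs=(0,0,0,14,9,0,0,5)
  step pc=7: beq  $r6, $r2, L9  cond=T  regs=(0,0,0,14,9,0,0,5)
  step pc=8: slti  $r6, $r7, 12  regs=(0,0,0,14,9,0,1,5)
  step pc=9: slt  $r4, $r4, $r0  regs=(0,0,0,14,0,0,1,5)
  step pc=10: xor  $r7, $r1, $r4  regs=(0,0,0,14,0,0,1,0)
  step pc=11: or   $r1, $r1, $r5  regs=(0,0,0,14,0,0,1,0)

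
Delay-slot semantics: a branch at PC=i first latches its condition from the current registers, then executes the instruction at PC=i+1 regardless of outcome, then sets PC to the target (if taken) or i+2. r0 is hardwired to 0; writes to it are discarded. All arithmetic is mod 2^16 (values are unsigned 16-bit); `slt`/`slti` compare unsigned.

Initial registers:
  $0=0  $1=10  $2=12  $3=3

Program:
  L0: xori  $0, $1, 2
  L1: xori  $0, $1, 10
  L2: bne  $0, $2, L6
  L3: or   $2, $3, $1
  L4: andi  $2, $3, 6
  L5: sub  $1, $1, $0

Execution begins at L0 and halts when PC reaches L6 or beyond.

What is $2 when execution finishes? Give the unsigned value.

11

[0] xori  $0, $1, 2  →  {$0:0, $1:10, $2:12, $3:3}
[1] xori  $0, $1, 10  →  {$0:0, $1:10, $2:12, $3:3}
[2] bne  $0, $2, L6  →  {$0:0, $1:10, $2:12, $3:3}  ⟨branch taken⟩
[3] or   $2, $3, $1  →  {$0:0, $1:10, $2:11, $3:3}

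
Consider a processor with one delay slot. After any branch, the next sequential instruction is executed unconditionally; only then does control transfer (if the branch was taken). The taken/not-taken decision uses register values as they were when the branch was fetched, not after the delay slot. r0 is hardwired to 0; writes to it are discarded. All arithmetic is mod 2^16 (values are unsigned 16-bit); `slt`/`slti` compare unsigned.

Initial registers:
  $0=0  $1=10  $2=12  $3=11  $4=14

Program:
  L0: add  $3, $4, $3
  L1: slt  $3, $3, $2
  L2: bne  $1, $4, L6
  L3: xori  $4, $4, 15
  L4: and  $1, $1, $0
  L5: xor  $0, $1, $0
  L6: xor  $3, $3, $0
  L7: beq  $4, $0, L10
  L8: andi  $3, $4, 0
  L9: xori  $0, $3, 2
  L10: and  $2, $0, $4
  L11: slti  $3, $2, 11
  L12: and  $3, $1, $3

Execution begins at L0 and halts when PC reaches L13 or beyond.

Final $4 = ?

  step pc=0: add  $3, $4, $3  regs=(0,10,12,25,14)
  step pc=1: slt  $3, $3, $2  regs=(0,10,12,0,14)
  step pc=2: bne  $1, $4, L6  cond=T  regs=(0,10,12,0,14)
  step pc=3: xori  $4, $4, 15  regs=(0,10,12,0,1)
  step pc=6: xor  $3, $3, $0  regs=(0,10,12,0,1)
  step pc=7: beq  $4, $0, L10  cond=F  regs=(0,10,12,0,1)
  step pc=8: andi  $3, $4, 0  regs=(0,10,12,0,1)
  step pc=9: xori  $0, $3, 2  regs=(0,10,12,0,1)
  step pc=10: and  $2, $0, $4  regs=(0,10,0,0,1)
  step pc=11: slti  $3, $2, 11  regs=(0,10,0,1,1)
  step pc=12: and  $3, $1, $3  regs=(0,10,0,0,1)

1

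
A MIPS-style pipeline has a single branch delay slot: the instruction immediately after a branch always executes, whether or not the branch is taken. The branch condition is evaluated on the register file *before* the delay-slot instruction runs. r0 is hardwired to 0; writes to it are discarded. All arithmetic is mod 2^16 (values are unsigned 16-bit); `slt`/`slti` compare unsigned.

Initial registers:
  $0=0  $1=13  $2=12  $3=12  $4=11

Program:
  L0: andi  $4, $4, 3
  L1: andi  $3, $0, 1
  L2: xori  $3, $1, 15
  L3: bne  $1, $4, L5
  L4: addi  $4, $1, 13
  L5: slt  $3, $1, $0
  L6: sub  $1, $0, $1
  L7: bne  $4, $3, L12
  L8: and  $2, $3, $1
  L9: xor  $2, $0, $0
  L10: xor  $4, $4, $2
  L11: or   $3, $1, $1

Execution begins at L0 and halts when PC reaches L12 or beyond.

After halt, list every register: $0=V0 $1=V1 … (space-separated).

PC=0  andi  $4, $4, 3        | $0=0 $1=13 $2=12 $3=12 $4=3
PC=1  andi  $3, $0, 1        | $0=0 $1=13 $2=12 $3=0 $4=3
PC=2  xori  $3, $1, 15       | $0=0 $1=13 $2=12 $3=2 $4=3
PC=3  bne  $1, $4, L5        | $0=0 $1=13 $2=12 $3=2 $4=3  [TAKEN]
PC=4  addi  $4, $1, 13       | $0=0 $1=13 $2=12 $3=2 $4=26
PC=5  slt  $3, $1, $0        | $0=0 $1=13 $2=12 $3=0 $4=26
PC=6  sub  $1, $0, $1        | $0=0 $1=65523 $2=12 $3=0 $4=26
PC=7  bne  $4, $3, L12       | $0=0 $1=65523 $2=12 $3=0 $4=26  [TAKEN]
PC=8  and  $2, $3, $1        | $0=0 $1=65523 $2=0 $3=0 $4=26

$0=0 $1=65523 $2=0 $3=0 $4=26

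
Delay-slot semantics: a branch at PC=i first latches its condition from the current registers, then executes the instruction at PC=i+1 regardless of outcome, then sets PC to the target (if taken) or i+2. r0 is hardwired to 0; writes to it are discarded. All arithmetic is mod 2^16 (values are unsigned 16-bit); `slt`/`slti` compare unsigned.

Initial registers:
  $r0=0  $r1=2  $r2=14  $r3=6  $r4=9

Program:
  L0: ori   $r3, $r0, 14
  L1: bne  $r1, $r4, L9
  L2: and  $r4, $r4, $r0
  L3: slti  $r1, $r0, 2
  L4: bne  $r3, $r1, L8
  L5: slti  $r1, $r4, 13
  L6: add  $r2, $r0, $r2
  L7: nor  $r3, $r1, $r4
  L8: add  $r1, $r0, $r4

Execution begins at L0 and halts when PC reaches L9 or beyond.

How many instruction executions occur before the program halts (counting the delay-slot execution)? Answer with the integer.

3

[0] ori   $r3, $r0, 14  →  {$r0:0, $r1:2, $r2:14, $r3:14, $r4:9}
[1] bne  $r1, $r4, L9  →  {$r0:0, $r1:2, $r2:14, $r3:14, $r4:9}  ⟨branch taken⟩
[2] and  $r4, $r4, $r0  →  {$r0:0, $r1:2, $r2:14, $r3:14, $r4:0}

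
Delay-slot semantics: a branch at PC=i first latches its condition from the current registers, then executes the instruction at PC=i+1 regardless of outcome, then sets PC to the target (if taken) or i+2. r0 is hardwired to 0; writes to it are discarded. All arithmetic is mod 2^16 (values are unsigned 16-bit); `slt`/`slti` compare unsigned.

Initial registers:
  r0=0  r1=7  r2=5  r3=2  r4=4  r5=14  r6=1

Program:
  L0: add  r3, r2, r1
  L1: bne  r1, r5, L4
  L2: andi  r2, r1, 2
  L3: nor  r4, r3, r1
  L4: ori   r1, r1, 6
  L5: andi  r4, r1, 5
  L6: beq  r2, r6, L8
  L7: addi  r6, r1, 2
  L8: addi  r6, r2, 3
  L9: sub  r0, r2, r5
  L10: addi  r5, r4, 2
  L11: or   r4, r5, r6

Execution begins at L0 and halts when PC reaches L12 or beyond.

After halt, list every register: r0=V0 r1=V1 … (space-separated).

r0=0 r1=7 r2=2 r3=12 r4=7 r5=7 r6=5

[0] add  r3, r2, r1  →  {r0:0, r1:7, r2:5, r3:12, r4:4, r5:14, r6:1}
[1] bne  r1, r5, L4  →  {r0:0, r1:7, r2:5, r3:12, r4:4, r5:14, r6:1}  ⟨branch taken⟩
[2] andi  r2, r1, 2  →  {r0:0, r1:7, r2:2, r3:12, r4:4, r5:14, r6:1}
[4] ori   r1, r1, 6  →  {r0:0, r1:7, r2:2, r3:12, r4:4, r5:14, r6:1}
[5] andi  r4, r1, 5  →  {r0:0, r1:7, r2:2, r3:12, r4:5, r5:14, r6:1}
[6] beq  r2, r6, L8  →  {r0:0, r1:7, r2:2, r3:12, r4:5, r5:14, r6:1}  ⟨branch fallthrough⟩
[7] addi  r6, r1, 2  →  {r0:0, r1:7, r2:2, r3:12, r4:5, r5:14, r6:9}
[8] addi  r6, r2, 3  →  {r0:0, r1:7, r2:2, r3:12, r4:5, r5:14, r6:5}
[9] sub  r0, r2, r5  →  {r0:0, r1:7, r2:2, r3:12, r4:5, r5:14, r6:5}
[10] addi  r5, r4, 2  →  {r0:0, r1:7, r2:2, r3:12, r4:5, r5:7, r6:5}
[11] or   r4, r5, r6  →  {r0:0, r1:7, r2:2, r3:12, r4:7, r5:7, r6:5}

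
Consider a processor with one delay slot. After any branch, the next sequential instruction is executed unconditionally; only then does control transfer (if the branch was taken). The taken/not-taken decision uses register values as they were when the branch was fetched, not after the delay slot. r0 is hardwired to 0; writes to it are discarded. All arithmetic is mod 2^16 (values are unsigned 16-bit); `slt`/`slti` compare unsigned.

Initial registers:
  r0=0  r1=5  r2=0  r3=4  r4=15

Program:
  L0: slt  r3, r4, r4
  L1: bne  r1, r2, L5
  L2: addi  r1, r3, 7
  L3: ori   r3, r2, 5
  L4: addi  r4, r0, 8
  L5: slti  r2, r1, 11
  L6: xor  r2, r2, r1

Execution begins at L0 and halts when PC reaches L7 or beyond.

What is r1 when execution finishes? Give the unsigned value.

  step pc=0: slt  r3, r4, r4  regs=(0,5,0,0,15)
  step pc=1: bne  r1, r2, L5  cond=T  regs=(0,5,0,0,15)
  step pc=2: addi  r1, r3, 7  regs=(0,7,0,0,15)
  step pc=5: slti  r2, r1, 11  regs=(0,7,1,0,15)
  step pc=6: xor  r2, r2, r1  regs=(0,7,6,0,15)

7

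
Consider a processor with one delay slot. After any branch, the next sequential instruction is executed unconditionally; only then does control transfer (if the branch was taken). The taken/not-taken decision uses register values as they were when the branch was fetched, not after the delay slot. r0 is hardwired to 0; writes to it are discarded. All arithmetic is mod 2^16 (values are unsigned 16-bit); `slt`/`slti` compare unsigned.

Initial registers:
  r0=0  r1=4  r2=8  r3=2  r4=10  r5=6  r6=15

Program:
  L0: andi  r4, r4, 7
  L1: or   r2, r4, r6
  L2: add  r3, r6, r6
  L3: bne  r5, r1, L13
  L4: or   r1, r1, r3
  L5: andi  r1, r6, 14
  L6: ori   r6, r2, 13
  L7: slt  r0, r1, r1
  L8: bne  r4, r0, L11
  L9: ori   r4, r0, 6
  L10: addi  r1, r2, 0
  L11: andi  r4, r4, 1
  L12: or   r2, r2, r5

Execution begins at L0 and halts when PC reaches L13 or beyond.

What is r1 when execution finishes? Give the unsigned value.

[0] andi  r4, r4, 7  →  {r0:0, r1:4, r2:8, r3:2, r4:2, r5:6, r6:15}
[1] or   r2, r4, r6  →  {r0:0, r1:4, r2:15, r3:2, r4:2, r5:6, r6:15}
[2] add  r3, r6, r6  →  {r0:0, r1:4, r2:15, r3:30, r4:2, r5:6, r6:15}
[3] bne  r5, r1, L13  →  {r0:0, r1:4, r2:15, r3:30, r4:2, r5:6, r6:15}  ⟨branch taken⟩
[4] or   r1, r1, r3  →  {r0:0, r1:30, r2:15, r3:30, r4:2, r5:6, r6:15}

30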